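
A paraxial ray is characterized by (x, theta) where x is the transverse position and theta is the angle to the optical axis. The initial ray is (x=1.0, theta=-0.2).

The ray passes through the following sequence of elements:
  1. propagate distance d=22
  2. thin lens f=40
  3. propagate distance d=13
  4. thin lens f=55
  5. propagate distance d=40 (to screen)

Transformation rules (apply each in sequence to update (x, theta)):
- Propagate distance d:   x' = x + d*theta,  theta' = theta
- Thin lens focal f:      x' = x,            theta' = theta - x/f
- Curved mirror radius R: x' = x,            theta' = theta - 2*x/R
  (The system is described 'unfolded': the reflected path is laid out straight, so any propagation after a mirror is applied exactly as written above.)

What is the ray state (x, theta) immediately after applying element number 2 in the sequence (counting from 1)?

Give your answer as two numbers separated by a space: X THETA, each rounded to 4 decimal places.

Initial: x=1.0000 theta=-0.2000
After 1 (propagate distance d=22): x=-3.4000 theta=-0.2000
After 2 (thin lens f=40): x=-3.4000 theta=-0.1150
Rounded to 4 decimal places: x = -3.4000, theta = -0.1150

Answer: -3.4000 -0.1150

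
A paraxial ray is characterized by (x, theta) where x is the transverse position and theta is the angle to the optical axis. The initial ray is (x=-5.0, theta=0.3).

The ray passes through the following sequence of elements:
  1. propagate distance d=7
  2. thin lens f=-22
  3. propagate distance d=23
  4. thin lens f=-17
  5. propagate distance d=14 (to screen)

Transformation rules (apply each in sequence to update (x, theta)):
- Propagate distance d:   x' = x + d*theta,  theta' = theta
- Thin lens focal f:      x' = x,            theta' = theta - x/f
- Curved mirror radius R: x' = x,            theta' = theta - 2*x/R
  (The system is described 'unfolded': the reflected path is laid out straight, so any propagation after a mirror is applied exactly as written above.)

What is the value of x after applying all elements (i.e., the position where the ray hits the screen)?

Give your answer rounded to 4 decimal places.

Answer: 4.1201

Derivation:
Initial: x=-5.0000 theta=0.3000
After 1 (propagate distance d=7): x=-2.9000 theta=0.3000
After 2 (thin lens f=-22): x=-2.9000 theta=37/220 (≈0.1682)
After 3 (propagate distance d=23): x=213/220 (≈0.9682) theta=37/220 (≈0.1682)
After 4 (thin lens f=-17): x=213/220 (≈0.9682) theta=421/1870 (≈0.2251)
After 5 (propagate distance d=14 (to screen)): x=15409/3740 (≈4.1201) theta=421/1870 (≈0.2251)
Rounded to 4 decimal places: x = 4.1201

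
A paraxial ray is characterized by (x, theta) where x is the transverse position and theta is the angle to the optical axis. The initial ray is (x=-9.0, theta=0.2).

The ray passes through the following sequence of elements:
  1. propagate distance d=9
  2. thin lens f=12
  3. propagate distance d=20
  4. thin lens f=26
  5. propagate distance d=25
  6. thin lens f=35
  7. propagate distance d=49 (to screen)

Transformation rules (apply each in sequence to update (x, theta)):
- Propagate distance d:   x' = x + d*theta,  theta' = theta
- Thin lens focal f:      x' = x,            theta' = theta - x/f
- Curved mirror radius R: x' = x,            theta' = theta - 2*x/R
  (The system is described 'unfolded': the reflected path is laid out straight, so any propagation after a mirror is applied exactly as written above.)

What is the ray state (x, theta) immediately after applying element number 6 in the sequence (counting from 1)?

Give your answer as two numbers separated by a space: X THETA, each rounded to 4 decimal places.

Initial: x=-9.0000 theta=0.2000
After 1 (propagate distance d=9): x=-7.2000 theta=0.2000
After 2 (thin lens f=12): x=-7.2000 theta=0.8000
After 3 (propagate distance d=20): x=8.8000 theta=0.8000
After 4 (thin lens f=26): x=8.8000 theta=6/13 (≈0.4615)
After 5 (propagate distance d=25): x=1322/65 (≈20.3385) theta=6/13 (≈0.4615)
After 6 (thin lens f=35): x=1322/65 (≈20.3385) theta=-272/2275 (≈-0.1196)
Rounded to 4 decimal places: x = 20.3385, theta = -0.1196

Answer: 20.3385 -0.1196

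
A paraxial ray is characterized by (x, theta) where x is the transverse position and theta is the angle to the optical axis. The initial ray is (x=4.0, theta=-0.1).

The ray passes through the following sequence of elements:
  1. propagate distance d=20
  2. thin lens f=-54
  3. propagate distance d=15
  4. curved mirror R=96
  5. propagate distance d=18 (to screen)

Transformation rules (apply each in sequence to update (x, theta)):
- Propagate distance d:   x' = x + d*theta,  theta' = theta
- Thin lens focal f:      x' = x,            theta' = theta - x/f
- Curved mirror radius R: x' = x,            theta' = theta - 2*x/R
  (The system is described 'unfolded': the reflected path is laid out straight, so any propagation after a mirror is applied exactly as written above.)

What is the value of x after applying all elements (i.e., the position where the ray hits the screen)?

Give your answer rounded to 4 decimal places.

Initial: x=4.0000 theta=-0.1000
After 1 (propagate distance d=20): x=2.0000 theta=-0.1000
After 2 (thin lens f=-54): x=2.0000 theta=-17/270 (≈-0.0630)
After 3 (propagate distance d=15): x=19/18 (≈1.0556) theta=-17/270 (≈-0.0630)
After 4 (curved mirror R=96): x=19/18 (≈1.0556) theta=-367/4320 (≈-0.0850)
After 5 (propagate distance d=18 (to screen)): x=-341/720 (≈-0.4736) theta=-367/4320 (≈-0.0850)
Rounded to 4 decimal places: x = -0.4736

Answer: -0.4736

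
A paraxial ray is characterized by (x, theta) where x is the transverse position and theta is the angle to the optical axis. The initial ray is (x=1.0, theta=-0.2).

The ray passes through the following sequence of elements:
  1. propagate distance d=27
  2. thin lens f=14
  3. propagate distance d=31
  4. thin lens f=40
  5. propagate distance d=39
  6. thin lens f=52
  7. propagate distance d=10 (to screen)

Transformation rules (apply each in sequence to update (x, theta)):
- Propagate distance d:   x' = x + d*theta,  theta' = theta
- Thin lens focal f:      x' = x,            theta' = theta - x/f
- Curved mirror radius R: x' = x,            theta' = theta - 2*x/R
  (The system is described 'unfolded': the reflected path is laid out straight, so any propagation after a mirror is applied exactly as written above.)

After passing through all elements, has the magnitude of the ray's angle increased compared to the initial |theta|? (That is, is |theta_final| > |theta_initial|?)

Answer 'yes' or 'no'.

Initial: x=1.0000 theta=-0.2000
After 1 (propagate distance d=27): x=-4.4000 theta=-0.2000
After 2 (thin lens f=14): x=-4.4000 theta=4/35 (≈0.1143)
After 3 (propagate distance d=31): x=-6/7 (≈-0.8571) theta=4/35 (≈0.1143)
After 4 (thin lens f=40): x=-6/7 (≈-0.8571) theta=19/140 (≈0.1357)
After 5 (propagate distance d=39): x=621/140 (≈4.4357) theta=19/140 (≈0.1357)
After 6 (thin lens f=52): x=621/140 (≈4.4357) theta=367/7280 (≈0.0504)
After 7 (propagate distance d=10 (to screen)): x=17981/3640 (≈4.9398) theta=367/7280 (≈0.0504)
|theta_initial|=0.2000 |theta_final|=367/7280 (≈0.0504) -> not increased

Answer: no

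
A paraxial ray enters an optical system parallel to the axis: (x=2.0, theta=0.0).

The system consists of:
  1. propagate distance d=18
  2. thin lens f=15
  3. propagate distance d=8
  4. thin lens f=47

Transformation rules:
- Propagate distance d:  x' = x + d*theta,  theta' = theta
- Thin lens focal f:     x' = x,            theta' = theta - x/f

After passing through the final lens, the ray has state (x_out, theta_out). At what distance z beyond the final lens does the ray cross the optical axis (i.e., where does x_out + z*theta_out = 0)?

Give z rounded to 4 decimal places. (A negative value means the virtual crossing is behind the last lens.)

Answer: 6.0926

Derivation:
Initial: x=2.0000 theta=0.0000
After 1 (propagate distance d=18): x=2.0000 theta=0.0000
After 2 (thin lens f=15): x=2.0000 theta=-2/15 (≈-0.1333)
After 3 (propagate distance d=8): x=14/15 (≈0.9333) theta=-2/15 (≈-0.1333)
After 4 (thin lens f=47): x=14/15 (≈0.9333) theta=-36/235 (≈-0.1532)
z_focus = -x_out/theta_out = -(14/15)/(-36/235) = 329/54 ≈ 6.0926
Rounded to 4 decimal places: z = 6.0926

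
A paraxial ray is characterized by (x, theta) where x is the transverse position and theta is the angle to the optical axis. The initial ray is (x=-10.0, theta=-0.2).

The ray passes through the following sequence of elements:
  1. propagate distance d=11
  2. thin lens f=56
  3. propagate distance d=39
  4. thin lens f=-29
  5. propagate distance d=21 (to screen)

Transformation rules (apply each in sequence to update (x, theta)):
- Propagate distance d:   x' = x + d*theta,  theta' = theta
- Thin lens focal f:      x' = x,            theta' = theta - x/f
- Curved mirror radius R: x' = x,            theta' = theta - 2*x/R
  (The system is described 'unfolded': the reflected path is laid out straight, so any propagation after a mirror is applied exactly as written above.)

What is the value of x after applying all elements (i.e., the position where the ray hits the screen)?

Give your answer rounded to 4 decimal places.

Answer: -19.4587

Derivation:
Initial: x=-10.0000 theta=-0.2000
After 1 (propagate distance d=11): x=-12.2000 theta=-0.2000
After 2 (thin lens f=56): x=-12.2000 theta=1/56 (≈0.0179)
After 3 (propagate distance d=39): x=-3221/280 (≈-11.5036) theta=1/56 (≈0.0179)
After 4 (thin lens f=-29): x=-3221/280 (≈-11.5036) theta=-769/2030 (≈-0.3788)
After 5 (propagate distance d=21 (to screen)): x=-31601/1624 (≈-19.4587) theta=-769/2030 (≈-0.3788)
Rounded to 4 decimal places: x = -19.4587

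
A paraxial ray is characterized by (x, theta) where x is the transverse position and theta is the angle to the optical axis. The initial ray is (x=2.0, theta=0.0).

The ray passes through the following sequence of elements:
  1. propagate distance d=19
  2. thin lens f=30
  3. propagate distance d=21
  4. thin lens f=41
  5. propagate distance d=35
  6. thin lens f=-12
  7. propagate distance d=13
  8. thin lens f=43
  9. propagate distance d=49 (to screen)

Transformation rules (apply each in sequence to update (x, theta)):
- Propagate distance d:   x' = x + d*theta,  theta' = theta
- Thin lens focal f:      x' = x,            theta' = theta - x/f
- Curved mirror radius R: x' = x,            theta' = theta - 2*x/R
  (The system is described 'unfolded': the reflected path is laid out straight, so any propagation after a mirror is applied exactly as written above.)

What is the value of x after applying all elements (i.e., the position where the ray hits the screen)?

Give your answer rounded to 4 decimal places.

Initial: x=2.0000 theta=0.0000
After 1 (propagate distance d=19): x=2.0000 theta=0.0000
After 2 (thin lens f=30): x=2.0000 theta=-1/15 (≈-0.0667)
After 3 (propagate distance d=21): x=0.6000 theta=-1/15 (≈-0.0667)
After 4 (thin lens f=41): x=0.6000 theta=-10/123 (≈-0.0813)
After 5 (propagate distance d=35): x=-1381/615 (≈-2.2455) theta=-10/123 (≈-0.0813)
After 6 (thin lens f=-12): x=-1381/615 (≈-2.2455) theta=-1981/7380 (≈-0.2684)
After 7 (propagate distance d=13): x=-8465/1476 (≈-5.7351) theta=-1981/7380 (≈-0.2684)
After 8 (thin lens f=43): x=-8465/1476 (≈-5.7351) theta=-2381/17630 (≈-0.1351)
After 9 (propagate distance d=49 (to screen)): x=-3920017/317340 (≈-12.3527) theta=-2381/17630 (≈-0.1351)
Rounded to 4 decimal places: x = -12.3527

Answer: -12.3527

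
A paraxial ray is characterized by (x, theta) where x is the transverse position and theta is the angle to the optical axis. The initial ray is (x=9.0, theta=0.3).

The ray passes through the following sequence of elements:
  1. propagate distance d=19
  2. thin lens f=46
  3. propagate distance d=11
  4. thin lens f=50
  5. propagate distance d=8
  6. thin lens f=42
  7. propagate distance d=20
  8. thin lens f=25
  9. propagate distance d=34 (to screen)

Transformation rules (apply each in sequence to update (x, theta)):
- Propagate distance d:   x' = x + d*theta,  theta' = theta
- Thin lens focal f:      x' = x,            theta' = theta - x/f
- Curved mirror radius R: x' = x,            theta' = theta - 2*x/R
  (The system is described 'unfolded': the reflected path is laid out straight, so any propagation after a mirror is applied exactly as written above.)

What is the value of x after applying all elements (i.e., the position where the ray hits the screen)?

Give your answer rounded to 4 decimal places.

Answer: -20.2760

Derivation:
Initial: x=9.0000 theta=0.3000
After 1 (propagate distance d=19): x=14.7000 theta=0.3000
After 2 (thin lens f=46): x=14.7000 theta=-9/460 (≈-0.0196)
After 3 (propagate distance d=11): x=6663/460 (≈14.4848) theta=-9/460 (≈-0.0196)
After 4 (thin lens f=50): x=6663/460 (≈14.4848) theta=-7113/23000 (≈-0.3093)
After 5 (propagate distance d=8): x=138123/11500 (≈12.0107) theta=-7113/23000 (≈-0.3093)
After 6 (thin lens f=42): x=138123/11500 (≈12.0107) theta=-11979/20125 (≈-0.5952)
After 7 (propagate distance d=20): x=8541/80500 (≈0.1061) theta=-11979/20125 (≈-0.5952)
After 8 (thin lens f=25): x=8541/80500 (≈0.1061) theta=-1206441/2012500 (≈-0.5995)
After 9 (propagate distance d=34 (to screen)): x=-40805469/2012500 (≈-20.2760) theta=-1206441/2012500 (≈-0.5995)
Rounded to 4 decimal places: x = -20.2760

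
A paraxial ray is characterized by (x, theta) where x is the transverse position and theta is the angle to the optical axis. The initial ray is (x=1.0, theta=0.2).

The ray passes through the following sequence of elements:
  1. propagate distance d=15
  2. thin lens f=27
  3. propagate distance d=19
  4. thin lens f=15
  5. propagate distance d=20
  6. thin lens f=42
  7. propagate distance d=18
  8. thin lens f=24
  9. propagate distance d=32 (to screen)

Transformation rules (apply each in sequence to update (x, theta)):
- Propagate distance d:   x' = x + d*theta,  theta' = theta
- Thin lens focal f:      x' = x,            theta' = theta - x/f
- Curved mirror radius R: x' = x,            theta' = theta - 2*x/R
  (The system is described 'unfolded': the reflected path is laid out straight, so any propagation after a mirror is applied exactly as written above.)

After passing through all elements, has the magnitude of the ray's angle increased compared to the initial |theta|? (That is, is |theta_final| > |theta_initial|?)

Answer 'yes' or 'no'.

Initial: x=1.0000 theta=0.2000
After 1 (propagate distance d=15): x=4.0000 theta=0.2000
After 2 (thin lens f=27): x=4.0000 theta=7/135 (≈0.0519)
After 3 (propagate distance d=19): x=673/135 (≈4.9852) theta=7/135 (≈0.0519)
After 4 (thin lens f=15): x=673/135 (≈4.9852) theta=-568/2025 (≈-0.2805)
After 5 (propagate distance d=20): x=-253/405 (≈-0.6247) theta=-568/2025 (≈-0.2805)
After 6 (thin lens f=42): x=-253/405 (≈-0.6247) theta=-22591/85050 (≈-0.2656)
After 7 (propagate distance d=18): x=-76628/14175 (≈-5.4059) theta=-22591/85050 (≈-0.2656)
After 8 (thin lens f=24): x=-76628/14175 (≈-5.4059) theta=-1717/42525 (≈-0.0404)
After 9 (propagate distance d=32 (to screen)): x=-284828/42525 (≈-6.6979) theta=-1717/42525 (≈-0.0404)
|theta_initial|=0.2000 |theta_final|=1717/42525 (≈0.0404) -> not increased

Answer: no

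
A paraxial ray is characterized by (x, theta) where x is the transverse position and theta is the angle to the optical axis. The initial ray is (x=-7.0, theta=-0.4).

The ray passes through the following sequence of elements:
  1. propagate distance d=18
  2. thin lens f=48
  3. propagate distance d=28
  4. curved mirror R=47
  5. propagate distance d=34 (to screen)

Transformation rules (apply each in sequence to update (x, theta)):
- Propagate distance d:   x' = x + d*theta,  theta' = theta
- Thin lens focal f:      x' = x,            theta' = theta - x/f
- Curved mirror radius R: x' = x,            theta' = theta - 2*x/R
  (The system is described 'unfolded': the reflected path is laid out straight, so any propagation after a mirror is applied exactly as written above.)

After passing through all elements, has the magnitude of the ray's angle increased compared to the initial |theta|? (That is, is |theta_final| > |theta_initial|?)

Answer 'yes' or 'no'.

Answer: yes

Derivation:
Initial: x=-7.0000 theta=-0.4000
After 1 (propagate distance d=18): x=-14.2000 theta=-0.4000
After 2 (thin lens f=48): x=-14.2000 theta=-5/48 (≈-0.1042)
After 3 (propagate distance d=28): x=-1027/60 (≈-17.1167) theta=-5/48 (≈-0.1042)
After 4 (curved mirror R=47): x=-1027/60 (≈-17.1167) theta=2347/3760 (≈0.6242)
After 5 (propagate distance d=34 (to screen)): x=23159/5640 (≈4.1062) theta=2347/3760 (≈0.6242)
|theta_initial|=0.4000 |theta_final|=2347/3760 (≈0.6242) -> increased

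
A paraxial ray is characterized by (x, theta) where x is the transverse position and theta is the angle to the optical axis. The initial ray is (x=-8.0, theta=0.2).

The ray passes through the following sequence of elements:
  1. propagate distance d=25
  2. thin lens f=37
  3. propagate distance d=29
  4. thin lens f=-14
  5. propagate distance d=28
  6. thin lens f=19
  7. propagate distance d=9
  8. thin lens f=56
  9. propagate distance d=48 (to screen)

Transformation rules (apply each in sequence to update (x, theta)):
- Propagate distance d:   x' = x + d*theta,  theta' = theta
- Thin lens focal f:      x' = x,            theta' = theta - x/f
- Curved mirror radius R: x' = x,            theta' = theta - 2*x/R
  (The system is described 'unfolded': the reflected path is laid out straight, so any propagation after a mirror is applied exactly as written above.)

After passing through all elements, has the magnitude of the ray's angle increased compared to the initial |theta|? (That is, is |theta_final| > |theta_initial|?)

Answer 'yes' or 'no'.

Answer: yes

Derivation:
Initial: x=-8.0000 theta=0.2000
After 1 (propagate distance d=25): x=-3.0000 theta=0.2000
After 2 (thin lens f=37): x=-3.0000 theta=52/185 (≈0.2811)
After 3 (propagate distance d=29): x=953/185 (≈5.1514) theta=52/185 (≈0.2811)
After 4 (thin lens f=-14): x=953/185 (≈5.1514) theta=1681/2590 (≈0.6490)
After 5 (propagate distance d=28): x=863/37 (≈23.3243) theta=1681/2590 (≈0.6490)
After 6 (thin lens f=19): x=863/37 (≈23.3243) theta=-28471/49210 (≈-0.5786)
After 7 (propagate distance d=9): x=891551/49210 (≈18.1173) theta=-28471/49210 (≈-0.5786)
After 8 (thin lens f=56): x=891551/49210 (≈18.1173) theta=-2485927/2755760 (≈-0.9021)
After 9 (propagate distance d=48 (to screen)): x=-1734941/68894 (≈-25.1828) theta=-2485927/2755760 (≈-0.9021)
|theta_initial|=0.2000 |theta_final|=2485927/2755760 (≈0.9021) -> increased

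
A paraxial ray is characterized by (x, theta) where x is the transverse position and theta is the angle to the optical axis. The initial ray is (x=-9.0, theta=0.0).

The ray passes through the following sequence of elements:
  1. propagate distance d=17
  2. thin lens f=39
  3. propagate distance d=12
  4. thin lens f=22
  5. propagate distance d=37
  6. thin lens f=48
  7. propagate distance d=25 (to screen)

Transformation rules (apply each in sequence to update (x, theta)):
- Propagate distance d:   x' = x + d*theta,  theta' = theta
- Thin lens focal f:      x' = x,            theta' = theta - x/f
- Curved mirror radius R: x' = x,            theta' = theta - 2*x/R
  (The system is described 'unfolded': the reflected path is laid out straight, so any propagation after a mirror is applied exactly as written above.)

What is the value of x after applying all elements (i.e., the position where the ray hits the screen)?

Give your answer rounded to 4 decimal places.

Answer: 18.9766

Derivation:
Initial: x=-9.0000 theta=0.0000
After 1 (propagate distance d=17): x=-9.0000 theta=0.0000
After 2 (thin lens f=39): x=-9.0000 theta=3/13 (≈0.2308)
After 3 (propagate distance d=12): x=-81/13 (≈-6.2308) theta=3/13 (≈0.2308)
After 4 (thin lens f=22): x=-81/13 (≈-6.2308) theta=147/286 (≈0.5140)
After 5 (propagate distance d=37): x=3657/286 (≈12.7867) theta=147/286 (≈0.5140)
After 6 (thin lens f=48): x=3657/286 (≈12.7867) theta=103/416 (≈0.2476)
After 7 (propagate distance d=25 (to screen)): x=86837/4576 (≈18.9766) theta=103/416 (≈0.2476)
Rounded to 4 decimal places: x = 18.9766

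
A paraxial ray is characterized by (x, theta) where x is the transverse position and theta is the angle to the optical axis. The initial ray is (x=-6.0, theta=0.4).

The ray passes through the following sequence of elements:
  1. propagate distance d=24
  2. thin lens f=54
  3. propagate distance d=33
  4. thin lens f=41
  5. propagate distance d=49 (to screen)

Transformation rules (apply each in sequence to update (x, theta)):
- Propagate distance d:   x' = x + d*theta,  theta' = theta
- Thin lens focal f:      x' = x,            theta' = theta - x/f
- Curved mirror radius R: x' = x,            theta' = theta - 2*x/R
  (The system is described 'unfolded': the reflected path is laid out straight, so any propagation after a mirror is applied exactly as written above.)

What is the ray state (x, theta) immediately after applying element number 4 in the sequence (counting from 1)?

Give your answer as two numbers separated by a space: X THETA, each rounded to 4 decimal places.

Answer: 14.6000 -0.0228

Derivation:
Initial: x=-6.0000 theta=0.4000
After 1 (propagate distance d=24): x=3.6000 theta=0.4000
After 2 (thin lens f=54): x=3.6000 theta=1/3 (≈0.3333)
After 3 (propagate distance d=33): x=14.6000 theta=1/3 (≈0.3333)
After 4 (thin lens f=41): x=14.6000 theta=-14/615 (≈-0.0228)
Rounded to 4 decimal places: x = 14.6000, theta = -0.0228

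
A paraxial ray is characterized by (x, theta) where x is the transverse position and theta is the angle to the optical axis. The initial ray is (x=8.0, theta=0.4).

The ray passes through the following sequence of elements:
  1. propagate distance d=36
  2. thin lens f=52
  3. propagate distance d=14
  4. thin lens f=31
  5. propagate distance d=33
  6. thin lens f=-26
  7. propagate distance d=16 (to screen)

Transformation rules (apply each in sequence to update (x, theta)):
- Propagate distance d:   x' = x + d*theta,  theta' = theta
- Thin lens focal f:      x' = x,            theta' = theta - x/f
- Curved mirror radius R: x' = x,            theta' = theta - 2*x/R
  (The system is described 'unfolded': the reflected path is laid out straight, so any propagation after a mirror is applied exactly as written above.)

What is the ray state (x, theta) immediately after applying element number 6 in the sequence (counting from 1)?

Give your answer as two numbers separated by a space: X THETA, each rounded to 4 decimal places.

Initial: x=8.0000 theta=0.4000
After 1 (propagate distance d=36): x=22.4000 theta=0.4000
After 2 (thin lens f=52): x=22.4000 theta=-2/65 (≈-0.0308)
After 3 (propagate distance d=14): x=1428/65 (≈21.9692) theta=-2/65 (≈-0.0308)
After 4 (thin lens f=31): x=1428/65 (≈21.9692) theta=-298/403 (≈-0.7395)
After 5 (propagate distance d=33): x=-4902/2015 (≈-2.4328) theta=-298/403 (≈-0.7395)
After 6 (thin lens f=-26): x=-4902/2015 (≈-2.4328) theta=-21821/26195 (≈-0.8330)
Rounded to 4 decimal places: x = -2.4328, theta = -0.8330

Answer: -2.4328 -0.8330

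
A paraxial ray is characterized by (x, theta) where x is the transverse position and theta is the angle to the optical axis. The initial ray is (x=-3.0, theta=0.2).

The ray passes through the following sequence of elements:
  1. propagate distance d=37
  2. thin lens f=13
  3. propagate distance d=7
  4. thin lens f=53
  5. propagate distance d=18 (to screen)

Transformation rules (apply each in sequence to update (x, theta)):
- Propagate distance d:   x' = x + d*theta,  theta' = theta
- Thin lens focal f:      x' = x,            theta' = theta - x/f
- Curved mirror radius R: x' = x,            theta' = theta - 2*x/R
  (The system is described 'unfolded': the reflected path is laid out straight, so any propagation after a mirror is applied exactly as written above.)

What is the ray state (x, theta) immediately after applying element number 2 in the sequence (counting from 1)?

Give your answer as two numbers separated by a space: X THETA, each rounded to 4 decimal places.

Initial: x=-3.0000 theta=0.2000
After 1 (propagate distance d=37): x=4.4000 theta=0.2000
After 2 (thin lens f=13): x=4.4000 theta=-9/65 (≈-0.1385)
Rounded to 4 decimal places: x = 4.4000, theta = -0.1385

Answer: 4.4000 -0.1385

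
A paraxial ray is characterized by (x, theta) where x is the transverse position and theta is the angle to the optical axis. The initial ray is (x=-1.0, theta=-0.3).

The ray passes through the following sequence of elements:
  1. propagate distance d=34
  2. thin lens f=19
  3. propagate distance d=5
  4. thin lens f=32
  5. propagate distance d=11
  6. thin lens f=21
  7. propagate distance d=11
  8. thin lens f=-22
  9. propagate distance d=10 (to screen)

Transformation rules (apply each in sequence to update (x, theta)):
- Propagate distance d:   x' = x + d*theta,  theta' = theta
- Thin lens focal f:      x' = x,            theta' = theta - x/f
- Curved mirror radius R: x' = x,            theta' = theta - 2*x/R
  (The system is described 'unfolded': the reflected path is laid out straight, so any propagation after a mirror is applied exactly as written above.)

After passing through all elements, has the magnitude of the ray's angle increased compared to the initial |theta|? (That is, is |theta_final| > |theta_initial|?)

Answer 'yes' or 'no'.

Initial: x=-1.0000 theta=-0.3000
After 1 (propagate distance d=34): x=-11.2000 theta=-0.3000
After 2 (thin lens f=19): x=-11.2000 theta=11/38 (≈0.2895)
After 3 (propagate distance d=5): x=-1853/190 (≈-9.7526) theta=11/38 (≈0.2895)
After 4 (thin lens f=32): x=-1853/190 (≈-9.7526) theta=3613/6080 (≈0.5942)
After 5 (propagate distance d=11): x=-19553/6080 (≈-3.2160) theta=3613/6080 (≈0.5942)
After 6 (thin lens f=21): x=-19553/6080 (≈-3.2160) theta=47713/63840 (≈0.7474)
After 7 (propagate distance d=11): x=639073/127680 (≈5.0053) theta=47713/63840 (≈0.7474)
After 8 (thin lens f=-22): x=639073/127680 (≈5.0053) theta=182563/187264 (≈0.9749)
After 9 (propagate distance d=10 (to screen)): x=5180507/351120 (≈14.7542) theta=182563/187264 (≈0.9749)
|theta_initial|=0.3000 |theta_final|=182563/187264 (≈0.9749) -> increased

Answer: yes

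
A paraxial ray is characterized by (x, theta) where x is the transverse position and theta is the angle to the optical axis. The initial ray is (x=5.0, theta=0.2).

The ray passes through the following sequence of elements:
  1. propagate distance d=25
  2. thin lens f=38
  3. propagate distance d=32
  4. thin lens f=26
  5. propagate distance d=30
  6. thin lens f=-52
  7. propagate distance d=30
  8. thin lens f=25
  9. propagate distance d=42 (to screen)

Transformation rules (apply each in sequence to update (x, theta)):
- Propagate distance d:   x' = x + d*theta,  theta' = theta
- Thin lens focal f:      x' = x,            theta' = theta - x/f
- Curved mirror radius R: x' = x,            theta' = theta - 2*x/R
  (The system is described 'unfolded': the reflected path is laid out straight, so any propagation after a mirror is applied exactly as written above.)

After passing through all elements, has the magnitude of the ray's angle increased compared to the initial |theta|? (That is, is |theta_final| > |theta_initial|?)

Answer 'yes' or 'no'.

Answer: yes

Derivation:
Initial: x=5.0000 theta=0.2000
After 1 (propagate distance d=25): x=10.0000 theta=0.2000
After 2 (thin lens f=38): x=10.0000 theta=-6/95 (≈-0.0632)
After 3 (propagate distance d=32): x=758/95 (≈7.9789) theta=-6/95 (≈-0.0632)
After 4 (thin lens f=26): x=758/95 (≈7.9789) theta=-457/1235 (≈-0.3700)
After 5 (propagate distance d=30): x=-3856/1235 (≈-3.1223) theta=-457/1235 (≈-0.3700)
After 6 (thin lens f=-52): x=-3856/1235 (≈-3.1223) theta=-1381/3211 (≈-0.4301)
After 7 (propagate distance d=30): x=-257278/16055 (≈-16.0248) theta=-1381/3211 (≈-0.4301)
After 8 (thin lens f=25): x=-257278/16055 (≈-16.0248) theta=84653/401375 (≈0.2109)
After 9 (propagate distance d=42 (to screen)): x=-151396/21125 (≈-7.1667) theta=84653/401375 (≈0.2109)
|theta_initial|=0.2000 |theta_final|=84653/401375 (≈0.2109) -> increased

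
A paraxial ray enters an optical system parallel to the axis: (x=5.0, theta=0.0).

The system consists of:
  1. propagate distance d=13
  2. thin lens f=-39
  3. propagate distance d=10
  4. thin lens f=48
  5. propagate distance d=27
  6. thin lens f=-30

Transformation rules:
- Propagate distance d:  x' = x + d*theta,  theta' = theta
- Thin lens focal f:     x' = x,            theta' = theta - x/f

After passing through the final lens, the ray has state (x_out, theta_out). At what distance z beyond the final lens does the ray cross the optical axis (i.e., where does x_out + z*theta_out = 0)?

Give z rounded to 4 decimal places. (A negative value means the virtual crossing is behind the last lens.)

Initial: x=5.0000 theta=0.0000
After 1 (propagate distance d=13): x=5.0000 theta=0.0000
After 2 (thin lens f=-39): x=5.0000 theta=5/39 (≈0.1282)
After 3 (propagate distance d=10): x=245/39 (≈6.2821) theta=5/39 (≈0.1282)
After 4 (thin lens f=48): x=245/39 (≈6.2821) theta=-5/1872 (≈-0.0027)
After 5 (propagate distance d=27): x=3875/624 (≈6.2099) theta=-5/1872 (≈-0.0027)
After 6 (thin lens f=-30): x=3875/624 (≈6.2099) theta=85/416 (≈0.2043)
z_focus = -x_out/theta_out = -(3875/624)/(85/416) = -1550/51 ≈ -30.3922
Rounded to 4 decimal places: z = -30.3922

Answer: -30.3922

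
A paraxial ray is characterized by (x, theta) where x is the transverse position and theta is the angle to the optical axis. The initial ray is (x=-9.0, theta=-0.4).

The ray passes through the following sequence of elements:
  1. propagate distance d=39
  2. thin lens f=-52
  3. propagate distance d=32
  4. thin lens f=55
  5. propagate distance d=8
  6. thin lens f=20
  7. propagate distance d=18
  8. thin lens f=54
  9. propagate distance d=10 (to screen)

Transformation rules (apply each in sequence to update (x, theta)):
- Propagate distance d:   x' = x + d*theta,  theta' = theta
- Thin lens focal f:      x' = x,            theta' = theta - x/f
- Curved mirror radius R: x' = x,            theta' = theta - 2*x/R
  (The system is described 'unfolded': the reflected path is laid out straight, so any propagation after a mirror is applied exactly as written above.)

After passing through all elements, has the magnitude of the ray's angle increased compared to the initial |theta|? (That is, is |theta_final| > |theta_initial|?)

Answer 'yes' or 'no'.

Initial: x=-9.0000 theta=-0.4000
After 1 (propagate distance d=39): x=-24.6000 theta=-0.4000
After 2 (thin lens f=-52): x=-24.6000 theta=-227/260 (≈-0.8731)
After 3 (propagate distance d=32): x=-683/13 (≈-52.5385) theta=-227/260 (≈-0.8731)
After 4 (thin lens f=55): x=-683/13 (≈-52.5385) theta=47/572 (≈0.0822)
After 5 (propagate distance d=8): x=-7419/143 (≈-51.8811) theta=47/572 (≈0.0822)
After 6 (thin lens f=20): x=-7419/143 (≈-51.8811) theta=3827/1430 (≈2.6762)
After 7 (propagate distance d=18): x=-204/55 (≈-3.7091) theta=3827/1430 (≈2.6762)
After 8 (thin lens f=54): x=-204/55 (≈-3.7091) theta=35327/12870 (≈2.7449)
After 9 (propagate distance d=10 (to screen)): x=152767/6435 (≈23.7400) theta=35327/12870 (≈2.7449)
|theta_initial|=0.4000 |theta_final|=35327/12870 (≈2.7449) -> increased

Answer: yes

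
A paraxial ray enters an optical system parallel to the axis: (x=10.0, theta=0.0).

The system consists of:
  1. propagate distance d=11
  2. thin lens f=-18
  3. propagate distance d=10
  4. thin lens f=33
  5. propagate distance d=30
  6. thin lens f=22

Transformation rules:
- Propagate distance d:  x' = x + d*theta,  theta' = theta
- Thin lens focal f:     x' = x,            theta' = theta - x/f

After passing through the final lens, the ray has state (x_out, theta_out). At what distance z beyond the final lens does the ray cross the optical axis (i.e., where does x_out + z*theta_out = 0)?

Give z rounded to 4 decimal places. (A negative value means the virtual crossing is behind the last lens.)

Answer: 24.5104

Derivation:
Initial: x=10.0000 theta=0.0000
After 1 (propagate distance d=11): x=10.0000 theta=0.0000
After 2 (thin lens f=-18): x=10.0000 theta=5/9 (≈0.5556)
After 3 (propagate distance d=10): x=140/9 (≈15.5556) theta=5/9 (≈0.5556)
After 4 (thin lens f=33): x=140/9 (≈15.5556) theta=25/297 (≈0.0842)
After 5 (propagate distance d=30): x=1790/99 (≈18.0808) theta=25/297 (≈0.0842)
After 6 (thin lens f=22): x=1790/99 (≈18.0808) theta=-2410/3267 (≈-0.7377)
z_focus = -x_out/theta_out = -(1790/99)/(-2410/3267) = 5907/241 ≈ 24.5104
Rounded to 4 decimal places: z = 24.5104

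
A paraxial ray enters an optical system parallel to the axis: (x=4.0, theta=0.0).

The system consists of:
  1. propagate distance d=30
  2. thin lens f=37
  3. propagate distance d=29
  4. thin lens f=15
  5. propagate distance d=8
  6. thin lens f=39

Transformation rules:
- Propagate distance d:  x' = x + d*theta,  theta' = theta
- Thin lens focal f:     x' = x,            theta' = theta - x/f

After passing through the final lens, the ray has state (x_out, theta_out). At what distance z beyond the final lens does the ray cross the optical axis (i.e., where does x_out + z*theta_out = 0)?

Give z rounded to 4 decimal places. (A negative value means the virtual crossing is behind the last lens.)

Initial: x=4.0000 theta=0.0000
After 1 (propagate distance d=30): x=4.0000 theta=0.0000
After 2 (thin lens f=37): x=4.0000 theta=-4/37 (≈-0.1081)
After 3 (propagate distance d=29): x=32/37 (≈0.8649) theta=-4/37 (≈-0.1081)
After 4 (thin lens f=15): x=32/37 (≈0.8649) theta=-92/555 (≈-0.1658)
After 5 (propagate distance d=8): x=-256/555 (≈-0.4613) theta=-92/555 (≈-0.1658)
After 6 (thin lens f=39): x=-256/555 (≈-0.4613) theta=-3332/21645 (≈-0.1539)
z_focus = -x_out/theta_out = -(-256/555)/(-3332/21645) = -2496/833 ≈ -2.9964
Rounded to 4 decimal places: z = -2.9964

Answer: -2.9964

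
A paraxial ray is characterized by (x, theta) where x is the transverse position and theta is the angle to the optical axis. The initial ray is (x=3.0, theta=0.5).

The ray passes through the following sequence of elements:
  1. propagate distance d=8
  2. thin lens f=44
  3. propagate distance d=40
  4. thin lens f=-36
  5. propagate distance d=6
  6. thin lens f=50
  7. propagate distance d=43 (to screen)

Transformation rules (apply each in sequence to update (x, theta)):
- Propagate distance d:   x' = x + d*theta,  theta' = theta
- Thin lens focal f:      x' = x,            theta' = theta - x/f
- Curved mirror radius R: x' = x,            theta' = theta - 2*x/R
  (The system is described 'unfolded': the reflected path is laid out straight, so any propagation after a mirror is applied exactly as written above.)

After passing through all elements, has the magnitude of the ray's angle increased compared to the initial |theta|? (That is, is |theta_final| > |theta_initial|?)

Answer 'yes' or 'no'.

Answer: no

Derivation:
Initial: x=3.0000 theta=0.5000
After 1 (propagate distance d=8): x=7.0000 theta=0.5000
After 2 (thin lens f=44): x=7.0000 theta=15/44 (≈0.3409)
After 3 (propagate distance d=40): x=227/11 (≈20.6364) theta=15/44 (≈0.3409)
After 4 (thin lens f=-36): x=227/11 (≈20.6364) theta=181/198 (≈0.9141)
After 5 (propagate distance d=6): x=862/33 (≈26.1212) theta=181/198 (≈0.9141)
After 6 (thin lens f=50): x=862/33 (≈26.1212) theta=1939/4950 (≈0.3917)
After 7 (propagate distance d=43 (to screen)): x=212677/4950 (≈42.9651) theta=1939/4950 (≈0.3917)
|theta_initial|=0.5000 |theta_final|=1939/4950 (≈0.3917) -> not increased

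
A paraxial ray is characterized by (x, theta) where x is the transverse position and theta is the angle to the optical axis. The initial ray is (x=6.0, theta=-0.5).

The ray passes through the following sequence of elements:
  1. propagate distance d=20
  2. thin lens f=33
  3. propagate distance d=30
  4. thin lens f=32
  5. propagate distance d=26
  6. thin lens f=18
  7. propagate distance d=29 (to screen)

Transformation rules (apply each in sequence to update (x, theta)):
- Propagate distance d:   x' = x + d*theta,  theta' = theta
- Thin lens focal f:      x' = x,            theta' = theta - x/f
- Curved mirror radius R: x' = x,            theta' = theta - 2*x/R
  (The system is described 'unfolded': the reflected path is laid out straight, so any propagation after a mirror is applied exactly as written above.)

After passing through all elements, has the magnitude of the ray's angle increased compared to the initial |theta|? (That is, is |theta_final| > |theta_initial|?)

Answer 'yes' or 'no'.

Initial: x=6.0000 theta=-0.5000
After 1 (propagate distance d=20): x=-4.0000 theta=-0.5000
After 2 (thin lens f=33): x=-4.0000 theta=-25/66 (≈-0.3788)
After 3 (propagate distance d=30): x=-169/11 (≈-15.3636) theta=-25/66 (≈-0.3788)
After 4 (thin lens f=32): x=-169/11 (≈-15.3636) theta=107/1056 (≈0.1013)
After 5 (propagate distance d=26): x=-611/48 (≈-12.7292) theta=107/1056 (≈0.1013)
After 6 (thin lens f=18): x=-611/48 (≈-12.7292) theta=1921/2376 (≈0.8085)
After 7 (propagate distance d=29 (to screen)): x=50929/4752 (≈10.7174) theta=1921/2376 (≈0.8085)
|theta_initial|=0.5000 |theta_final|=1921/2376 (≈0.8085) -> increased

Answer: yes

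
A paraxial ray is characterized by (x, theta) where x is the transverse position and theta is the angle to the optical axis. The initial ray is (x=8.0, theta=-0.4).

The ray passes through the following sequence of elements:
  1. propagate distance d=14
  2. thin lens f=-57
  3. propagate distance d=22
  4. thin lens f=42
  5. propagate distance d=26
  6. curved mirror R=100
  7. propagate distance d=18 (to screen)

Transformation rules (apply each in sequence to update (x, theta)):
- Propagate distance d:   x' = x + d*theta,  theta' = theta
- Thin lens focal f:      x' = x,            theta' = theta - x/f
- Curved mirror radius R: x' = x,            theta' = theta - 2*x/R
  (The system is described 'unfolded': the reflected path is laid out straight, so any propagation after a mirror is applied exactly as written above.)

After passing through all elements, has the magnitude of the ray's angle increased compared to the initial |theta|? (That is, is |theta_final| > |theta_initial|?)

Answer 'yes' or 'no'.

Initial: x=8.0000 theta=-0.4000
After 1 (propagate distance d=14): x=2.4000 theta=-0.4000
After 2 (thin lens f=-57): x=2.4000 theta=-34/95 (≈-0.3579)
After 3 (propagate distance d=22): x=-104/19 (≈-5.4737) theta=-34/95 (≈-0.3579)
After 4 (thin lens f=42): x=-104/19 (≈-5.4737) theta=-454/1995 (≈-0.2276)
After 5 (propagate distance d=26): x=-1196/105 (≈-11.3905) theta=-454/1995 (≈-0.2276)
After 6 (curved mirror R=100): x=-1196/105 (≈-11.3905) theta=4/16625 (≈0.0002)
After 7 (propagate distance d=18 (to screen)): x=-567884/49875 (≈-11.3861) theta=4/16625 (≈0.0002)
|theta_initial|=0.4000 |theta_final|=4/16625 (≈0.0002) -> not increased

Answer: no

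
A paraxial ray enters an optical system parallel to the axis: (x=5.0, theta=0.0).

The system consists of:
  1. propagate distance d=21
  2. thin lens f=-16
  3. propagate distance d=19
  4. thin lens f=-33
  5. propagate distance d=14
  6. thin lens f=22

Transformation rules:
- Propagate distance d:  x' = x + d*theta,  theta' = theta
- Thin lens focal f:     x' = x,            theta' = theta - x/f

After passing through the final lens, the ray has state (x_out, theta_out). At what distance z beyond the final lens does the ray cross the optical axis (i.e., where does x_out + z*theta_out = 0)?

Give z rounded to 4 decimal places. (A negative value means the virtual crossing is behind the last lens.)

Answer: 75.8658

Derivation:
Initial: x=5.0000 theta=0.0000
After 1 (propagate distance d=21): x=5.0000 theta=0.0000
After 2 (thin lens f=-16): x=5.0000 theta=0.3125
After 3 (propagate distance d=19): x=10.9375 theta=0.3125
After 4 (thin lens f=-33): x=10.9375 theta=85/132 (≈0.6439)
After 5 (propagate distance d=14): x=10535/528 (≈19.9527) theta=85/132 (≈0.6439)
After 6 (thin lens f=22): x=10535/528 (≈19.9527) theta=-3055/11616 (≈-0.2630)
z_focus = -x_out/theta_out = -(10535/528)/(-3055/11616) = 46354/611 ≈ 75.8658
Rounded to 4 decimal places: z = 75.8658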